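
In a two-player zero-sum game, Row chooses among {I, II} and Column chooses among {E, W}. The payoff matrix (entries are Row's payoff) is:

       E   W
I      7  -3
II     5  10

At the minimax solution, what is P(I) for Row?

Row minima: I → -3, II → 5; maximin = 5.
Column maxima: E → 7, W → 10; minimax = 7.
5 ≠ 7, so there is no saddle point; optimal play is mixed.
Let Row play I with probability p. Expected payoff against E: 7p + 5(1−p) = 2p + 5; against W: (-3)p + 10(1−p) = −13p + 10.
Setting these equal: 2p + 5 = −13p + 10 ⇒ 15p = 5 ⇒ p = 1/3, and the value is (2)·(1/3) + 5 = 17/3.
For Column: with q = P(E), equating I's and II's payoffs gives 10q − 3 = −5q + 10 ⇒ q = 13/15.

1/3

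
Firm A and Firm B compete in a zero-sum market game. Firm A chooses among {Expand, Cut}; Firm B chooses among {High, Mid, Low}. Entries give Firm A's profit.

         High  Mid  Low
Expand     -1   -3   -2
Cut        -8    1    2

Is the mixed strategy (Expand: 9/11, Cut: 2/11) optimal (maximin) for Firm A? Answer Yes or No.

Yes

Against High this mix gives (9/11)·(-1) + (2/11)·(-8) = -25/11.
Against Mid this mix gives (9/11)·(-3) + (2/11)·1 = -25/11.
Against Low this mix gives (9/11)·(-2) + (2/11)·2 = -14/11.
All of Firm B's active replies (High, Mid) yield -25/11, and no column does worse for Firm A. The mix makes Firm B indifferent and guarantees -25/11, so it is optimal.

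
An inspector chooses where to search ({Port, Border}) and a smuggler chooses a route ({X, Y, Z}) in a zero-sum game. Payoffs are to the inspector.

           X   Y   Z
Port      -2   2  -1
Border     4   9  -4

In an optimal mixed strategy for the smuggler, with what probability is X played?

1/3

Row minima: Port → -2, Border → -4; maximin = -2.
Column maxima: X → 4, Y → 9, Z → -1; minimax = -1.
-2 ≠ -1, so there is no saddle point; optimal play is mixed.
Y is strictly dominated by X (it gives the inspector strictly more in every row), so the smuggler never plays it.
On the remaining 2×2 (Port, Border vs X, Z):
Let the inspector play Port with probability p. Expected payoff against X: (-2)p + 4(1−p) = −6p + 4; against Z: (-1)p + (-4)(1−p) = 3p − 4.
Setting these equal: −6p + 4 = 3p − 4 ⇒ −9p = -8 ⇒ p = 8/9, and the value is (-6)·(8/9) + 4 = -4/3.
For the smuggler: with q = P(X), equating Port's and Border's payoffs gives −q − 1 = 8q − 4 ⇒ q = 1/3.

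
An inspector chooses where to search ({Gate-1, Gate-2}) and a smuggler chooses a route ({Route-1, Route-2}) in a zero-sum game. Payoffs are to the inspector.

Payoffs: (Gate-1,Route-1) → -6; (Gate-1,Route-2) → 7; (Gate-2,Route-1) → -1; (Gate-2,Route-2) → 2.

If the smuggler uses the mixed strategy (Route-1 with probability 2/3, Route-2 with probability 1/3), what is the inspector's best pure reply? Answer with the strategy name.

Gate-2

Expected payoff of Gate-1: (2/3)·(-6) + (1/3)·7 = -5/3.
Expected payoff of Gate-2: (2/3)·(-1) + (1/3)·2 = 0.
The largest is 0, so the inspector's best response is Gate-2.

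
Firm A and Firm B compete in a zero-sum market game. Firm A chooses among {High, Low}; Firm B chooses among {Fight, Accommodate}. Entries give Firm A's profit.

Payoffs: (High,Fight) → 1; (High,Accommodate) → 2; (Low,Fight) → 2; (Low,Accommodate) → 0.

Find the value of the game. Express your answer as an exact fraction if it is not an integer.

4/3

Row minima: High → 1, Low → 0; maximin = 1.
Column maxima: Fight → 2, Accommodate → 2; minimax = 2.
1 ≠ 2, so there is no saddle point; optimal play is mixed.
Let Firm A play High with probability p. Expected payoff against Fight: 1p + 2(1−p) = −p + 2; against Accommodate: 2p + 0(1−p) = 2p.
Setting these equal: −p + 2 = 2p ⇒ −3p = -2 ⇒ p = 2/3, and the value is (-1)·(2/3) + 2 = 4/3.
For Firm B: with q = P(Fight), equating High's and Low's payoffs gives −q + 2 = 2q ⇒ q = 2/3.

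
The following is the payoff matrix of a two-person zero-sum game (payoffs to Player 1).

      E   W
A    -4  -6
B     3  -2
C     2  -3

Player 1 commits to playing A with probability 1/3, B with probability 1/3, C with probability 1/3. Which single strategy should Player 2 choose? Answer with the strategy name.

If Player 2 plays E, Player 1's expected payoff is (1/3)·(-4) + (1/3)·3 + (1/3)·2 = 1/3.
If Player 2 plays W, Player 1's expected payoff is (1/3)·(-6) + (1/3)·(-2) + (1/3)·(-3) = -11/3.
Player 2 minimizes Player 1's payoff; the smallest is -11/3, so the best response is W.

W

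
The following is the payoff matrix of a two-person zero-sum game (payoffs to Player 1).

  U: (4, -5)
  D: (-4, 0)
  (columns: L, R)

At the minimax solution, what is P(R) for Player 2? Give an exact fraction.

8/13

Row minima: U → -5, D → -4; maximin = -4.
Column maxima: L → 4, R → 0; minimax = 0.
-4 ≠ 0, so there is no saddle point; optimal play is mixed.
Let Player 1 play U with probability p. Expected payoff against L: 4p + (-4)(1−p) = 8p − 4; against R: (-5)p + 0(1−p) = −5p.
Setting these equal: 8p − 4 = −5p ⇒ 13p = 4 ⇒ p = 4/13, and the value is (8)·(4/13) − 4 = -20/13.
For Player 2: with q = P(L), equating U's and D's payoffs gives 9q − 5 = −4q ⇒ q = 5/13.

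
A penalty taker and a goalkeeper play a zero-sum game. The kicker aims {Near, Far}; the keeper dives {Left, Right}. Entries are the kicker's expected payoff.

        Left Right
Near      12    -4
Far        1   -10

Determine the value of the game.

-4

Row minima: Near → -4, Far → -10; maximin = -4.
Column maxima: Left → 12, Right → -4; minimax = -4.
Since maximin = minimax = -4, there is a saddle point and the value is -4.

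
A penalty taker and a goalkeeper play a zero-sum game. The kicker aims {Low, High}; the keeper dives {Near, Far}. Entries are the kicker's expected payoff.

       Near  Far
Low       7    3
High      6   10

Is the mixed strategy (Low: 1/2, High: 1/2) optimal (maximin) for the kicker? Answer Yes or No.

Yes

Against Near this mix gives (1/2)·7 + (1/2)·6 = 13/2.
Against Far this mix gives (1/2)·3 + (1/2)·10 = 13/2.
All of the keeper's active replies (Near, Far) yield 13/2, and no column does worse for the kicker. The mix makes the keeper indifferent and guarantees 13/2, so it is optimal.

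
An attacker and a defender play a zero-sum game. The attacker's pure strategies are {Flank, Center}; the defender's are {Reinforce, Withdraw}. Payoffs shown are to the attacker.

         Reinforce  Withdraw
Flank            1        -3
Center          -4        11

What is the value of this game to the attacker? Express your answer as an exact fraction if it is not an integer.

-1/19

Row minima: Flank → -3, Center → -4; maximin = -3.
Column maxima: Reinforce → 1, Withdraw → 11; minimax = 1.
-3 ≠ 1, so there is no saddle point; optimal play is mixed.
Let the attacker play Flank with probability p. Expected payoff against Reinforce: 1p + (-4)(1−p) = 5p − 4; against Withdraw: (-3)p + 11(1−p) = −14p + 11.
Setting these equal: 5p − 4 = −14p + 11 ⇒ 19p = 15 ⇒ p = 15/19, and the value is (5)·(15/19) − 4 = -1/19.
For the defender: with q = P(Reinforce), equating Flank's and Center's payoffs gives 4q − 3 = −15q + 11 ⇒ q = 14/19.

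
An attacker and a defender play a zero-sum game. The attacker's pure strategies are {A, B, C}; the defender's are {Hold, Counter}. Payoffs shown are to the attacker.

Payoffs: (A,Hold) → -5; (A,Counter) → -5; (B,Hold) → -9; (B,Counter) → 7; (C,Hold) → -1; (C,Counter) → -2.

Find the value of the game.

Row minima: A → -5, B → -9, C → -2; maximin = -2.
Column maxima: Hold → -1, Counter → 7; minimax = -1.
-2 ≠ -1, so there is no saddle point; optimal play is mixed.
A is strictly dominated by C, so the attacker never plays it.
On the remaining 2×2 (B, C vs Hold, Counter):
Let the attacker play B with probability p. Expected payoff against Hold: (-9)p + (-1)(1−p) = −8p − 1; against Counter: 7p + (-2)(1−p) = 9p − 2.
Setting these equal: −8p − 1 = 9p − 2 ⇒ −17p = -1 ⇒ p = 1/17, and the value is (-8)·(1/17) − 1 = -25/17.
For the defender: with q = P(Hold), equating B's and C's payoffs gives −16q + 7 = q − 2 ⇒ q = 9/17.

-25/17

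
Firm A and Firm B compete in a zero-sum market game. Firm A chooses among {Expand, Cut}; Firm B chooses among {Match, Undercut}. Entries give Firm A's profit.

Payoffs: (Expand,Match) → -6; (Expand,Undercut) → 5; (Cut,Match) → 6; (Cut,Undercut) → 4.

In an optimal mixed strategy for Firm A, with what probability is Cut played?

Row minima: Expand → -6, Cut → 4; maximin = 4.
Column maxima: Match → 6, Undercut → 5; minimax = 5.
4 ≠ 5, so there is no saddle point; optimal play is mixed.
Let Firm A play Expand with probability p. Expected payoff against Match: (-6)p + 6(1−p) = −12p + 6; against Undercut: 5p + 4(1−p) = p + 4.
Setting these equal: −12p + 6 = p + 4 ⇒ −13p = -2 ⇒ p = 2/13, and the value is (-12)·(2/13) + 6 = 54/13.
For Firm B: with q = P(Match), equating Expand's and Cut's payoffs gives −11q + 5 = 2q + 4 ⇒ q = 1/13.

11/13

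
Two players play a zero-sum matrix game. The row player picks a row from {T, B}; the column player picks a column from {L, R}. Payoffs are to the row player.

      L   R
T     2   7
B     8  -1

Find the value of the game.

Row minima: T → 2, B → -1; maximin = 2.
Column maxima: L → 8, R → 7; minimax = 7.
2 ≠ 7, so there is no saddle point; optimal play is mixed.
Let the row player play T with probability p. Expected payoff against L: 2p + 8(1−p) = −6p + 8; against R: 7p + (-1)(1−p) = 8p − 1.
Setting these equal: −6p + 8 = 8p − 1 ⇒ −14p = -9 ⇒ p = 9/14, and the value is (-6)·(9/14) + 8 = 29/7.
For the column player: with q = P(L), equating T's and B's payoffs gives −5q + 7 = 9q − 1 ⇒ q = 4/7.

29/7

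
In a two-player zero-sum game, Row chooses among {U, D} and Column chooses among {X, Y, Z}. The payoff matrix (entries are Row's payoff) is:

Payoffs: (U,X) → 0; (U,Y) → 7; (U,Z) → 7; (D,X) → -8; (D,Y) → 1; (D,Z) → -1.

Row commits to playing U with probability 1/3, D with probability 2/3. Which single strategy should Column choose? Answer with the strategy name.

X

If Column plays X, Row's expected payoff is (1/3)·0 + (2/3)·(-8) = -16/3.
If Column plays Y, Row's expected payoff is (1/3)·7 + (2/3)·1 = 3.
If Column plays Z, Row's expected payoff is (1/3)·7 + (2/3)·(-1) = 5/3.
Column minimizes Row's payoff; the smallest is -16/3, so the best response is X.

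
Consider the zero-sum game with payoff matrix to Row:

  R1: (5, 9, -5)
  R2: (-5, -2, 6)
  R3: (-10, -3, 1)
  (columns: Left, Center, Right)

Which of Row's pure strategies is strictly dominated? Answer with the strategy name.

R3

R2 gives a strictly higher payoff than R3 against every column: -5 > -10, -2 > -3, 6 > 1.
So R3 is strictly dominated and Row never plays it.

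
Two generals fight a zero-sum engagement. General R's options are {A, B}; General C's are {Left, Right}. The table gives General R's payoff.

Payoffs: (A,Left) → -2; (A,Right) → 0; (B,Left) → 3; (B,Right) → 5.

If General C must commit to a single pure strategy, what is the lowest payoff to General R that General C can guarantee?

Column maxima: Left → 3, Right → 5.
The smallest of these is 3.

3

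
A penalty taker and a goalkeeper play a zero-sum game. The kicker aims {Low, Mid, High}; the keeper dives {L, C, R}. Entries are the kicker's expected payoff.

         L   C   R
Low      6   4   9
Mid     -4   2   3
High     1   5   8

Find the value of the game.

Row minima: Low → 4, Mid → -4, High → 1; maximin = 4.
Column maxima: L → 6, C → 5, R → 9; minimax = 5.
4 ≠ 5, so there is no saddle point; optimal play is mixed.
Mid is strictly dominated by Low, so the kicker never plays it.
R is strictly dominated by L (it gives the kicker strictly more in every row), so the keeper never plays it.
On the remaining 2×2 (Low, High vs L, C):
Let the kicker play Low with probability p. Expected payoff against L: 6p + 1(1−p) = 5p + 1; against C: 4p + 5(1−p) = −p + 5.
Setting these equal: 5p + 1 = −p + 5 ⇒ 6p = 4 ⇒ p = 2/3, and the value is (5)·(2/3) + 1 = 13/3.
For the keeper: with q = P(L), equating Low's and High's payoffs gives 2q + 4 = −4q + 5 ⇒ q = 1/6.

13/3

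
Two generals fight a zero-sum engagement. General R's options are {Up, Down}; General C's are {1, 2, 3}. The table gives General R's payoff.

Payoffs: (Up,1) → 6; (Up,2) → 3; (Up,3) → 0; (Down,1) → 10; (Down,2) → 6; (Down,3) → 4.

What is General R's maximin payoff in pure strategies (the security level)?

4

Row minima: Up → 0, Down → 4.
The best of these is 4.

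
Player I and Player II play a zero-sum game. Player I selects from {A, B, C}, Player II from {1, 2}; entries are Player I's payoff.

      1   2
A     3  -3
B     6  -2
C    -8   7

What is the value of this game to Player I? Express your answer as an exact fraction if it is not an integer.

26/23

Row minima: A → -3, B → -2, C → -8; maximin = -2.
Column maxima: 1 → 6, 2 → 7; minimax = 6.
-2 ≠ 6, so there is no saddle point; optimal play is mixed.
A is strictly dominated by B, so Player I never plays it.
On the remaining 2×2 (B, C vs 1, 2):
Let Player I play B with probability p. Expected payoff against 1: 6p + (-8)(1−p) = 14p − 8; against 2: (-2)p + 7(1−p) = −9p + 7.
Setting these equal: 14p − 8 = −9p + 7 ⇒ 23p = 15 ⇒ p = 15/23, and the value is (14)·(15/23) − 8 = 26/23.
For Player II: with q = P(1), equating B's and C's payoffs gives 8q − 2 = −15q + 7 ⇒ q = 9/23.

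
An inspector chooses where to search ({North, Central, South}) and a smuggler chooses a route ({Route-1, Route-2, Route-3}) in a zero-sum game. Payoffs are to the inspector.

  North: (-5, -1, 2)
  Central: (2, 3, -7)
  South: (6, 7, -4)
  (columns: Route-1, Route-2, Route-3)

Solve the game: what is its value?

-8/17

Row minima: North → -5, Central → -7, South → -4; maximin = -4.
Column maxima: Route-1 → 6, Route-2 → 7, Route-3 → 2; minimax = 2.
-4 ≠ 2, so there is no saddle point; optimal play is mixed.
Central is strictly dominated by South, so the inspector never plays it.
Route-2 is strictly dominated by Route-1 (it gives the inspector strictly more in every row), so the smuggler never plays it.
On the remaining 2×2 (North, South vs Route-1, Route-3):
Let the inspector play North with probability p. Expected payoff against Route-1: (-5)p + 6(1−p) = −11p + 6; against Route-3: 2p + (-4)(1−p) = 6p − 4.
Setting these equal: −11p + 6 = 6p − 4 ⇒ −17p = -10 ⇒ p = 10/17, and the value is (-11)·(10/17) + 6 = -8/17.
For the smuggler: with q = P(Route-1), equating North's and South's payoffs gives −7q + 2 = 10q − 4 ⇒ q = 6/17.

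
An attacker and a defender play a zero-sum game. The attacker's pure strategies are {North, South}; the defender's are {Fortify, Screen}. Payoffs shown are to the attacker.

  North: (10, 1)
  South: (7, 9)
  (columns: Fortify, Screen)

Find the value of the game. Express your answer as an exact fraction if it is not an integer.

Row minima: North → 1, South → 7; maximin = 7.
Column maxima: Fortify → 10, Screen → 9; minimax = 9.
7 ≠ 9, so there is no saddle point; optimal play is mixed.
Let the attacker play North with probability p. Expected payoff against Fortify: 10p + 7(1−p) = 3p + 7; against Screen: 1p + 9(1−p) = −8p + 9.
Setting these equal: 3p + 7 = −8p + 9 ⇒ 11p = 2 ⇒ p = 2/11, and the value is (3)·(2/11) + 7 = 83/11.
For the defender: with q = P(Fortify), equating North's and South's payoffs gives 9q + 1 = −2q + 9 ⇒ q = 8/11.

83/11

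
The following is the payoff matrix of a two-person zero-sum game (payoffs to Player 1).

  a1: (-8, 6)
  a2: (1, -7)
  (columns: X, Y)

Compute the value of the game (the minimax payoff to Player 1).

Row minima: a1 → -8, a2 → -7; maximin = -7.
Column maxima: X → 1, Y → 6; minimax = 1.
-7 ≠ 1, so there is no saddle point; optimal play is mixed.
Let Player 1 play a1 with probability p. Expected payoff against X: (-8)p + 1(1−p) = −9p + 1; against Y: 6p + (-7)(1−p) = 13p − 7.
Setting these equal: −9p + 1 = 13p − 7 ⇒ −22p = -8 ⇒ p = 4/11, and the value is (-9)·(4/11) + 1 = -25/11.
For Player 2: with q = P(X), equating a1's and a2's payoffs gives −14q + 6 = 8q − 7 ⇒ q = 13/22.

-25/11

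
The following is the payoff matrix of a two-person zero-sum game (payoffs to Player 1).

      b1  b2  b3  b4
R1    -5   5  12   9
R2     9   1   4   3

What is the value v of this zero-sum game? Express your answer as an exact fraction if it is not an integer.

Row minima: R1 → -5, R2 → 1; maximin = 1.
Column maxima: b1 → 9, b2 → 5, b3 → 12, b4 → 9; minimax = 5.
1 ≠ 5, so there is no saddle point; optimal play is mixed.
b3 is strictly dominated by b2 (it gives Player 1 strictly more in every row), so Player 2 never plays it.
b4 is strictly dominated by b2 (it gives Player 1 strictly more in every row), so Player 2 never plays it.
On the remaining 2×2 (R1, R2 vs b1, b2):
Let Player 1 play R1 with probability p. Expected payoff against b1: (-5)p + 9(1−p) = −14p + 9; against b2: 5p + 1(1−p) = 4p + 1.
Setting these equal: −14p + 9 = 4p + 1 ⇒ −18p = -8 ⇒ p = 4/9, and the value is (-14)·(4/9) + 9 = 25/9.
For Player 2: with q = P(b1), equating R1's and R2's payoffs gives −10q + 5 = 8q + 1 ⇒ q = 2/9.

25/9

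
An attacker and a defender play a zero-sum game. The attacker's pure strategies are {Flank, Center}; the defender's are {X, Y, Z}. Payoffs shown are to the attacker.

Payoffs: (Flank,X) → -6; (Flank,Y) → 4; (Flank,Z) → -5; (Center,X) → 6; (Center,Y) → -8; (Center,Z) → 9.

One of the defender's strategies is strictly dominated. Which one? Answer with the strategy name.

Z

X holds the attacker's payoff strictly below Z in every row: -6 < -5, 6 < 9.
So Z is strictly dominated for the defender.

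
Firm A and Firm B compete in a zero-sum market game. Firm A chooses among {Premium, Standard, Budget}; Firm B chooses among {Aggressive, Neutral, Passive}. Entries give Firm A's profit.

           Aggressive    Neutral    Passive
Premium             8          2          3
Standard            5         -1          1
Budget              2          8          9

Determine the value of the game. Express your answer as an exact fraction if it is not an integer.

5

Row minima: Premium → 2, Standard → -1, Budget → 2; maximin = 2.
Column maxima: Aggressive → 8, Neutral → 8, Passive → 9; minimax = 8.
2 ≠ 8, so there is no saddle point; optimal play is mixed.
Standard is strictly dominated by Premium, so Firm A never plays it.
Passive is strictly dominated by Neutral (it gives Firm A strictly more in every row), so Firm B never plays it.
On the remaining 2×2 (Premium, Budget vs Aggressive, Neutral):
Let Firm A play Premium with probability p. Expected payoff against Aggressive: 8p + 2(1−p) = 6p + 2; against Neutral: 2p + 8(1−p) = −6p + 8.
Setting these equal: 6p + 2 = −6p + 8 ⇒ 12p = 6 ⇒ p = 1/2, and the value is (6)·(1/2) + 2 = 5.
For Firm B: with q = P(Aggressive), equating Premium's and Budget's payoffs gives 6q + 2 = −6q + 8 ⇒ q = 1/2.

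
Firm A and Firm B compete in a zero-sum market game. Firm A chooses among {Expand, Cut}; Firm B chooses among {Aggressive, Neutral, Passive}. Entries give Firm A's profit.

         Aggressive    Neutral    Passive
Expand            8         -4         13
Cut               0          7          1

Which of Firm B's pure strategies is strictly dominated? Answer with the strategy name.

Aggressive holds Firm A's payoff strictly below Passive in every row: 8 < 13, 0 < 1.
So Passive is strictly dominated for Firm B.

Passive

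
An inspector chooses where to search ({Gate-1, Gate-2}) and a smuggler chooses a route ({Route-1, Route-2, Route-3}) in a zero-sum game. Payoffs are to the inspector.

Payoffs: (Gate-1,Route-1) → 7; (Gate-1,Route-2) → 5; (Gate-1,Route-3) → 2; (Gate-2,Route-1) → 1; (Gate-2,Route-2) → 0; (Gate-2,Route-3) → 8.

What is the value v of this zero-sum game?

Row minima: Gate-1 → 2, Gate-2 → 0; maximin = 2.
Column maxima: Route-1 → 7, Route-2 → 5, Route-3 → 8; minimax = 5.
2 ≠ 5, so there is no saddle point; optimal play is mixed.
Route-1 is strictly dominated by Route-2 (it gives the inspector strictly more in every row), so the smuggler never plays it.
On the remaining 2×2 (Gate-1, Gate-2 vs Route-2, Route-3):
Let the inspector play Gate-1 with probability p. Expected payoff against Route-2: 5p + 0(1−p) = 5p; against Route-3: 2p + 8(1−p) = −6p + 8.
Setting these equal: 5p = −6p + 8 ⇒ 11p = 8 ⇒ p = 8/11, and the value is (5)·(8/11) = 40/11.
For the smuggler: with q = P(Route-2), equating Gate-1's and Gate-2's payoffs gives 3q + 2 = −8q + 8 ⇒ q = 6/11.

40/11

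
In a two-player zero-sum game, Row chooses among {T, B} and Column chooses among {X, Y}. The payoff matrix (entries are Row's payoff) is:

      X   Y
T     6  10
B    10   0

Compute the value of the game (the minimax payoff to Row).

Row minima: T → 6, B → 0; maximin = 6.
Column maxima: X → 10, Y → 10; minimax = 10.
6 ≠ 10, so there is no saddle point; optimal play is mixed.
Let Row play T with probability p. Expected payoff against X: 6p + 10(1−p) = −4p + 10; against Y: 10p + 0(1−p) = 10p.
Setting these equal: −4p + 10 = 10p ⇒ −14p = -10 ⇒ p = 5/7, and the value is (-4)·(5/7) + 10 = 50/7.
For Column: with q = P(X), equating T's and B's payoffs gives −4q + 10 = 10q ⇒ q = 5/7.

50/7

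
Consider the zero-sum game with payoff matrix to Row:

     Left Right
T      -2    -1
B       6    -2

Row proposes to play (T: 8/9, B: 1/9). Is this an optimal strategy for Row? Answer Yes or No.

Yes

Against Left this mix gives (8/9)·(-2) + (1/9)·6 = -10/9.
Against Right this mix gives (8/9)·(-1) + (1/9)·(-2) = -10/9.
All of Column's active replies (Left, Right) yield -10/9, and no column does worse for Row. The mix makes Column indifferent and guarantees -10/9, so it is optimal.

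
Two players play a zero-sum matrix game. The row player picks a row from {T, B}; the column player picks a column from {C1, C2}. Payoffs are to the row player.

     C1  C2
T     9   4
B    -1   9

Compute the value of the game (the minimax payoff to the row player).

17/3

Row minima: T → 4, B → -1; maximin = 4.
Column maxima: C1 → 9, C2 → 9; minimax = 9.
4 ≠ 9, so there is no saddle point; optimal play is mixed.
Let the row player play T with probability p. Expected payoff against C1: 9p + (-1)(1−p) = 10p − 1; against C2: 4p + 9(1−p) = −5p + 9.
Setting these equal: 10p − 1 = −5p + 9 ⇒ 15p = 10 ⇒ p = 2/3, and the value is (10)·(2/3) − 1 = 17/3.
For the column player: with q = P(C1), equating T's and B's payoffs gives 5q + 4 = −10q + 9 ⇒ q = 1/3.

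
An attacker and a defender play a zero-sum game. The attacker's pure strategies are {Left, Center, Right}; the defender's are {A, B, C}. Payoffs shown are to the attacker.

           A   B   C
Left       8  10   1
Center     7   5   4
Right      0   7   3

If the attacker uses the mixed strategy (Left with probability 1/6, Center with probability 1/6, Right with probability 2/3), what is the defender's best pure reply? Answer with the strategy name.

A

If the defender plays A, the attacker's expected payoff is (1/6)·8 + (1/6)·7 + (2/3)·0 = 5/2.
If the defender plays B, the attacker's expected payoff is (1/6)·10 + (1/6)·5 + (2/3)·7 = 43/6.
If the defender plays C, the attacker's expected payoff is (1/6)·1 + (1/6)·4 + (2/3)·3 = 17/6.
The defender minimizes the attacker's payoff; the smallest is 5/2, so the best response is A.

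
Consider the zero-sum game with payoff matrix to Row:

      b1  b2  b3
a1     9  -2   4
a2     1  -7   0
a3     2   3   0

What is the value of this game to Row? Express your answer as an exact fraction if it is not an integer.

Row minima: a1 → -2, a2 → -7, a3 → 0; maximin = 0.
Column maxima: b1 → 9, b2 → 3, b3 → 4; minimax = 3.
0 ≠ 3, so there is no saddle point; optimal play is mixed.
a2 is strictly dominated by a1, so Row never plays it.
b1 is strictly dominated by b3 (it gives Row strictly more in every row), so Column never plays it.
On the remaining 2×2 (a1, a3 vs b2, b3):
Let Row play a1 with probability p. Expected payoff against b2: (-2)p + 3(1−p) = −5p + 3; against b3: 4p + 0(1−p) = 4p.
Setting these equal: −5p + 3 = 4p ⇒ −9p = -3 ⇒ p = 1/3, and the value is (-5)·(1/3) + 3 = 4/3.
For Column: with q = P(b2), equating a1's and a3's payoffs gives −6q + 4 = 3q ⇒ q = 4/9.

4/3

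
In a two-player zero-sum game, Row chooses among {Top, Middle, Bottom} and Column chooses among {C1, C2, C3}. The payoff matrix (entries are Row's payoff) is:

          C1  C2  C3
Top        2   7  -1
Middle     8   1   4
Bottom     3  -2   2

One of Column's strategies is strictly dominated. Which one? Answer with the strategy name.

C1

C3 holds Row's payoff strictly below C1 in every row: -1 < 2, 4 < 8, 2 < 3.
So C1 is strictly dominated for Column.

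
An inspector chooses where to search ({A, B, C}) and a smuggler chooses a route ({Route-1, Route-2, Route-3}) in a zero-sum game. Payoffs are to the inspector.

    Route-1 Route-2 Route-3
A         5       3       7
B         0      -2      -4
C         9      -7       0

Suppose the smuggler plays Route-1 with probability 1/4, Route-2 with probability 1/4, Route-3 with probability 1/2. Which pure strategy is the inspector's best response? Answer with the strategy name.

A

Expected payoff of A: (1/4)·5 + (1/4)·3 + (1/2)·7 = 11/2.
Expected payoff of B: (1/4)·0 + (1/4)·(-2) + (1/2)·(-4) = -5/2.
Expected payoff of C: (1/4)·9 + (1/4)·(-7) + (1/2)·0 = 1/2.
The largest is 11/2, so the inspector's best response is A.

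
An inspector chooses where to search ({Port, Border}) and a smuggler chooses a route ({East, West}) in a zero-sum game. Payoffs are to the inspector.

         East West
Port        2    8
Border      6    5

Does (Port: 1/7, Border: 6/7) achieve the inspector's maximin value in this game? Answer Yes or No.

Against East this mix gives (1/7)·2 + (6/7)·6 = 38/7.
Against West this mix gives (1/7)·8 + (6/7)·5 = 38/7.
All of the smuggler's active replies (East, West) yield 38/7, and no column does worse for the inspector. The mix makes the smuggler indifferent and guarantees 38/7, so it is optimal.

Yes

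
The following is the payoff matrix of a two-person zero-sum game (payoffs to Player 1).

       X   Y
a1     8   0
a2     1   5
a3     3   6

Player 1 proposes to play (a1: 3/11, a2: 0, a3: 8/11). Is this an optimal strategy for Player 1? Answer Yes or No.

Yes

Against X this mix gives (3/11)·8 + (8/11)·3 = 48/11.
Against Y this mix gives (3/11)·0 + (8/11)·6 = 48/11.
All of Player 2's active replies (X, Y) yield 48/11, and no column does worse for Player 1. The mix makes Player 2 indifferent and guarantees 48/11, so it is optimal.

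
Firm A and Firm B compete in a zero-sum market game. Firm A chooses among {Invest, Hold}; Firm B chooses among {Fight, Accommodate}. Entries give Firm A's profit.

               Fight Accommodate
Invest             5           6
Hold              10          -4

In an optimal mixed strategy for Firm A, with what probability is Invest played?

Row minima: Invest → 5, Hold → -4; maximin = 5.
Column maxima: Fight → 10, Accommodate → 6; minimax = 6.
5 ≠ 6, so there is no saddle point; optimal play is mixed.
Let Firm A play Invest with probability p. Expected payoff against Fight: 5p + 10(1−p) = −5p + 10; against Accommodate: 6p + (-4)(1−p) = 10p − 4.
Setting these equal: −5p + 10 = 10p − 4 ⇒ −15p = -14 ⇒ p = 14/15, and the value is (-5)·(14/15) + 10 = 16/3.
For Firm B: with q = P(Fight), equating Invest's and Hold's payoffs gives −q + 6 = 14q − 4 ⇒ q = 2/3.

14/15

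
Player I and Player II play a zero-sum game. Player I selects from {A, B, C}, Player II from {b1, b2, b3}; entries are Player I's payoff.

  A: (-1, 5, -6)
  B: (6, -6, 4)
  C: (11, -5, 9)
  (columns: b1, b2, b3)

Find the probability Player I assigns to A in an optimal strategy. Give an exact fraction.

Row minima: A → -6, B → -6, C → -5; maximin = -5.
Column maxima: b1 → 11, b2 → 5, b3 → 9; minimax = 5.
-5 ≠ 5, so there is no saddle point; optimal play is mixed.
B is strictly dominated by C, so Player I never plays it.
b1 is strictly dominated by b3 (it gives Player I strictly more in every row), so Player II never plays it.
On the remaining 2×2 (A, C vs b2, b3):
Let Player I play A with probability p. Expected payoff against b2: 5p + (-5)(1−p) = 10p − 5; against b3: (-6)p + 9(1−p) = −15p + 9.
Setting these equal: 10p − 5 = −15p + 9 ⇒ 25p = 14 ⇒ p = 14/25, and the value is (10)·(14/25) − 5 = 3/5.
For Player II: with q = P(b2), equating A's and C's payoffs gives 11q − 6 = −14q + 9 ⇒ q = 3/5.

14/25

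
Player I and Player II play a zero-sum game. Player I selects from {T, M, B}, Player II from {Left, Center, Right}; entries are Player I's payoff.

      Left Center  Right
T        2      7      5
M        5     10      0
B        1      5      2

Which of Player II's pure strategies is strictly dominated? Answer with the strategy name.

Center

Left holds Player I's payoff strictly below Center in every row: 2 < 7, 5 < 10, 1 < 5.
So Center is strictly dominated for Player II.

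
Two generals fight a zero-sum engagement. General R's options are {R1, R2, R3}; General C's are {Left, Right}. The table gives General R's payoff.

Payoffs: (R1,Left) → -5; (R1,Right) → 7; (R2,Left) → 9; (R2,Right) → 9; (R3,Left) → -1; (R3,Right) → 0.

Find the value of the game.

9

Row minima: R1 → -5, R2 → 9, R3 → -1; maximin = 9.
Column maxima: Left → 9, Right → 9; minimax = 9.
Since maximin = minimax = 9, there is a saddle point and the value is 9.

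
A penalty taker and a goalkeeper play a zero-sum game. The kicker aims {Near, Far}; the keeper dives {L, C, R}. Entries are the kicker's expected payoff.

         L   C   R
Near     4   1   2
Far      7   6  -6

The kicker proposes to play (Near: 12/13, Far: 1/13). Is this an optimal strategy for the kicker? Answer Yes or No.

Against L this mix gives (12/13)·4 + (1/13)·7 = 55/13.
Against C this mix gives (12/13)·1 + (1/13)·6 = 18/13.
Against R this mix gives (12/13)·2 + (1/13)·(-6) = 18/13.
All of the keeper's active replies (C, R) yield 18/13, and no column does worse for the kicker. The mix makes the keeper indifferent and guarantees 18/13, so it is optimal.

Yes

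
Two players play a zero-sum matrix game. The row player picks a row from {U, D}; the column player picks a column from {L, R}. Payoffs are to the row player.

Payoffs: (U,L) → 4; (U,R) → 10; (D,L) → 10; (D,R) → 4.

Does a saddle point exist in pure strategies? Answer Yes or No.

No

Row minima: U → 4, D → 4; maximin = 4.
Column maxima: L → 10, R → 10; minimax = 10.
4 ≠ 10, so no pure-strategy equilibrium exists.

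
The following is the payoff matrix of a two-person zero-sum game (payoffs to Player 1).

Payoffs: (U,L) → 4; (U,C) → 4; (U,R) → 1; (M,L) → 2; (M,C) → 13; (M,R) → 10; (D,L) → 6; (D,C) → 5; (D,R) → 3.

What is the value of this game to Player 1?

Row minima: U → 1, M → 2, D → 3; maximin = 3.
Column maxima: L → 6, C → 13, R → 10; minimax = 6.
3 ≠ 6, so there is no saddle point; optimal play is mixed.
U is strictly dominated by D, so Player 1 never plays it.
C is strictly dominated by R (it gives Player 1 strictly more in every row), so Player 2 never plays it.
On the remaining 2×2 (M, D vs L, R):
Let Player 1 play M with probability p. Expected payoff against L: 2p + 6(1−p) = −4p + 6; against R: 10p + 3(1−p) = 7p + 3.
Setting these equal: −4p + 6 = 7p + 3 ⇒ −11p = -3 ⇒ p = 3/11, and the value is (-4)·(3/11) + 6 = 54/11.
For Player 2: with q = P(L), equating M's and D's payoffs gives −8q + 10 = 3q + 3 ⇒ q = 7/11.

54/11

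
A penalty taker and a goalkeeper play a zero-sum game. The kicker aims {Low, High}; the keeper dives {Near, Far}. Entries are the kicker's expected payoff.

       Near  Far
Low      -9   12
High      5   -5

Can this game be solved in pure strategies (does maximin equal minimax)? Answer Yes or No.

Row minima: Low → -9, High → -5; maximin = -5.
Column maxima: Near → 5, Far → 12; minimax = 5.
-5 ≠ 5, so no pure-strategy equilibrium exists.

No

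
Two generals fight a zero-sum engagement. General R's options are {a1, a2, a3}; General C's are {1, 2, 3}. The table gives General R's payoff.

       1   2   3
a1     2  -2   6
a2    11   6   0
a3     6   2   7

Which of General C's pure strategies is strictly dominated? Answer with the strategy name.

2 holds General R's payoff strictly below 1 in every row: -2 < 2, 6 < 11, 2 < 6.
So 1 is strictly dominated for General C.

1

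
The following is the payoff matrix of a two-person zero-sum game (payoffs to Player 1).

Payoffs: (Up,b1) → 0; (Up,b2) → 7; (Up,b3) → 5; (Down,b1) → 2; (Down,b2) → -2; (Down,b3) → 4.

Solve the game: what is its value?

Row minima: Up → 0, Down → -2; maximin = 0.
Column maxima: b1 → 2, b2 → 7, b3 → 5; minimax = 2.
0 ≠ 2, so there is no saddle point; optimal play is mixed.
b3 is strictly dominated by b1 (it gives Player 1 strictly more in every row), so Player 2 never plays it.
On the remaining 2×2 (Up, Down vs b1, b2):
Let Player 1 play Up with probability p. Expected payoff against b1: 0p + 2(1−p) = −2p + 2; against b2: 7p + (-2)(1−p) = 9p − 2.
Setting these equal: −2p + 2 = 9p − 2 ⇒ −11p = -4 ⇒ p = 4/11, and the value is (-2)·(4/11) + 2 = 14/11.
For Player 2: with q = P(b1), equating Up's and Down's payoffs gives −7q + 7 = 4q − 2 ⇒ q = 9/11.

14/11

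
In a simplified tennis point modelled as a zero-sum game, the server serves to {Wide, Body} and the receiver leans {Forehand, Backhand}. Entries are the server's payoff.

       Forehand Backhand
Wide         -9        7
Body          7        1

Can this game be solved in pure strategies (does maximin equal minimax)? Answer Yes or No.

Row minima: Wide → -9, Body → 1; maximin = 1.
Column maxima: Forehand → 7, Backhand → 7; minimax = 7.
1 ≠ 7, so no pure-strategy equilibrium exists.

No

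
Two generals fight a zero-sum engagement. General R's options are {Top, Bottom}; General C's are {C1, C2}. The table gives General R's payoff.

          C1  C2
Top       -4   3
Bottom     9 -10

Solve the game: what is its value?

Row minima: Top → -4, Bottom → -10; maximin = -4.
Column maxima: C1 → 9, C2 → 3; minimax = 3.
-4 ≠ 3, so there is no saddle point; optimal play is mixed.
Let General R play Top with probability p. Expected payoff against C1: (-4)p + 9(1−p) = −13p + 9; against C2: 3p + (-10)(1−p) = 13p − 10.
Setting these equal: −13p + 9 = 13p − 10 ⇒ −26p = -19 ⇒ p = 19/26, and the value is (-13)·(19/26) + 9 = -1/2.
For General C: with q = P(C1), equating Top's and Bottom's payoffs gives −7q + 3 = 19q − 10 ⇒ q = 1/2.

-1/2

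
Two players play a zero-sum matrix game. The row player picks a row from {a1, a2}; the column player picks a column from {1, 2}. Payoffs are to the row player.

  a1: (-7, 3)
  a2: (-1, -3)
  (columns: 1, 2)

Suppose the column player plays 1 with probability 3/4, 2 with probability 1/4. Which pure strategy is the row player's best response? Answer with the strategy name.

a2

Expected payoff of a1: (3/4)·(-7) + (1/4)·3 = -9/2.
Expected payoff of a2: (3/4)·(-1) + (1/4)·(-3) = -3/2.
The largest is -3/2, so the row player's best response is a2.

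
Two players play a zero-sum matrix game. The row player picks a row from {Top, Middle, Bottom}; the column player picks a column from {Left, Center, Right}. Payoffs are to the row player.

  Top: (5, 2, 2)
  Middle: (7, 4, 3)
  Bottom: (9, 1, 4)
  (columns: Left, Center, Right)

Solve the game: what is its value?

13/4

Row minima: Top → 2, Middle → 3, Bottom → 1; maximin = 3.
Column maxima: Left → 9, Center → 4, Right → 4; minimax = 4.
3 ≠ 4, so there is no saddle point; optimal play is mixed.
Top is strictly dominated by Middle, so the row player never plays it.
Left is strictly dominated by Center (it gives the row player strictly more in every row), so the column player never plays it.
On the remaining 2×2 (Middle, Bottom vs Center, Right):
Let the row player play Middle with probability p. Expected payoff against Center: 4p + 1(1−p) = 3p + 1; against Right: 3p + 4(1−p) = −p + 4.
Setting these equal: 3p + 1 = −p + 4 ⇒ 4p = 3 ⇒ p = 3/4, and the value is (3)·(3/4) + 1 = 13/4.
For the column player: with q = P(Center), equating Middle's and Bottom's payoffs gives q + 3 = −3q + 4 ⇒ q = 1/4.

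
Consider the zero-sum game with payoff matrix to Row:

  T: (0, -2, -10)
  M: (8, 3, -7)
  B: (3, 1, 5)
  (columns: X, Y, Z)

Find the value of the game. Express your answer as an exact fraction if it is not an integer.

11/7

Row minima: T → -10, M → -7, B → 1; maximin = 1.
Column maxima: X → 8, Y → 3, Z → 5; minimax = 3.
1 ≠ 3, so there is no saddle point; optimal play is mixed.
T is strictly dominated by M, so Row never plays it.
X is strictly dominated by Y (it gives Row strictly more in every row), so Column never plays it.
On the remaining 2×2 (M, B vs Y, Z):
Let Row play M with probability p. Expected payoff against Y: 3p + 1(1−p) = 2p + 1; against Z: (-7)p + 5(1−p) = −12p + 5.
Setting these equal: 2p + 1 = −12p + 5 ⇒ 14p = 4 ⇒ p = 2/7, and the value is (2)·(2/7) + 1 = 11/7.
For Column: with q = P(Y), equating M's and B's payoffs gives 10q − 7 = −4q + 5 ⇒ q = 6/7.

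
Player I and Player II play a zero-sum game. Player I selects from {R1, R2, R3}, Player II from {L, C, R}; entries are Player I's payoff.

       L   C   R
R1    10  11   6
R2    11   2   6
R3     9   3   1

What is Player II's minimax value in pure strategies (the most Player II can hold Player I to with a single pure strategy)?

6

Column maxima: L → 11, C → 11, R → 6.
The smallest of these is 6.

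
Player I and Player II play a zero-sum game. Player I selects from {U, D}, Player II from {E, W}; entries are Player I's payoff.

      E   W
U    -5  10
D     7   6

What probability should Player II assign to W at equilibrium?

3/4

Row minima: U → -5, D → 6; maximin = 6.
Column maxima: E → 7, W → 10; minimax = 7.
6 ≠ 7, so there is no saddle point; optimal play is mixed.
Let Player I play U with probability p. Expected payoff against E: (-5)p + 7(1−p) = −12p + 7; against W: 10p + 6(1−p) = 4p + 6.
Setting these equal: −12p + 7 = 4p + 6 ⇒ −16p = -1 ⇒ p = 1/16, and the value is (-12)·(1/16) + 7 = 25/4.
For Player II: with q = P(E), equating U's and D's payoffs gives −15q + 10 = q + 6 ⇒ q = 1/4.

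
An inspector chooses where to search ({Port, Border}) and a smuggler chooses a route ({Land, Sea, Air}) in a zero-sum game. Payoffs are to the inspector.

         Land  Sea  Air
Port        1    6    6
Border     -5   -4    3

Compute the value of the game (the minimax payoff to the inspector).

Row minima: Port → 1, Border → -5; maximin = 1.
Column maxima: Land → 1, Sea → 6, Air → 6; minimax = 1.
Since maximin = minimax = 1, there is a saddle point and the value is 1.

1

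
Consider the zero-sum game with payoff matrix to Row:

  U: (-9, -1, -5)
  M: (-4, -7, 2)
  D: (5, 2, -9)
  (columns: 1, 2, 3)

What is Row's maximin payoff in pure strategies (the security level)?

-7

Row minima: U → -9, M → -7, D → -9.
The best of these is -7.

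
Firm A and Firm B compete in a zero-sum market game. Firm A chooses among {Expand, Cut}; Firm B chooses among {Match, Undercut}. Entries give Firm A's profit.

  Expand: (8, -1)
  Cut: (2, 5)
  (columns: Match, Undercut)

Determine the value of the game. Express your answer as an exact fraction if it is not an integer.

Row minima: Expand → -1, Cut → 2; maximin = 2.
Column maxima: Match → 8, Undercut → 5; minimax = 5.
2 ≠ 5, so there is no saddle point; optimal play is mixed.
Let Firm A play Expand with probability p. Expected payoff against Match: 8p + 2(1−p) = 6p + 2; against Undercut: (-1)p + 5(1−p) = −6p + 5.
Setting these equal: 6p + 2 = −6p + 5 ⇒ 12p = 3 ⇒ p = 1/4, and the value is (6)·(1/4) + 2 = 7/2.
For Firm B: with q = P(Match), equating Expand's and Cut's payoffs gives 9q − 1 = −3q + 5 ⇒ q = 1/2.

7/2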